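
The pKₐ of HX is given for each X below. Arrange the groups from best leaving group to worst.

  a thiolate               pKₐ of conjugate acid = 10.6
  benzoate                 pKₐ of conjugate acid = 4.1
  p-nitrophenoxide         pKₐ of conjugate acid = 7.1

Lower conjugate-acid pKₐ ⇒ weaker base ⇒ better leaving group.
Sorting by the given values: benzoate (4.1), p-nitrophenoxide (7.1), a thiolate (10.6).

benzoate > p-nitrophenoxide > a thiolate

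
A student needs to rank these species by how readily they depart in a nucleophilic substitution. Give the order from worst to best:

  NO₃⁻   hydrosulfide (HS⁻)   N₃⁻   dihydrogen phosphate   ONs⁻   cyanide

Leaving-group ability tracks the stability of the departed species; conjugate-acid pKₐ is the usual yardstick (lower pKₐ → better LG).
ONs⁻: pKₐ(p-O₂NC₆H₄SO₃H) ≈ -3.5 — p-nitro group further stabilises the sulfonate
NO₃⁻: pKₐ(HNO₃) ≈ -1.3 — resonance-delocalised over three oxygens
dihydrogen phosphate: pKₐ(H₃PO₄) ≈ 2.1 — moderate base; biological leaving group after further activation
N₃⁻: pKₐ(HN₃) ≈ 4.7
hydrosulfide (HS⁻): pKₐ(H₂S) ≈ 7
cyanide: pKₐ(HCN) ≈ 9.2
Listed from poorest to best leaving group as asked.

cyanide < hydrosulfide (HS⁻) < N₃⁻ < dihydrogen phosphate < NO₃⁻ < ONs⁻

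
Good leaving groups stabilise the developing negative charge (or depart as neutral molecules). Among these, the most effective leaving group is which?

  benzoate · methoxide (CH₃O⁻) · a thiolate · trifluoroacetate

trifluoroacetate

trifluoroacetate: pKₐ(CF₃COOH) ≈ 0.2
benzoate: pKₐ(C₆H₅COOH) ≈ 4.2
a thiolate: pKₐ(RSH (a thiol)) ≈ 10.5
methoxide (CH₃O⁻): pKₐ(CH₃OH) ≈ 15.5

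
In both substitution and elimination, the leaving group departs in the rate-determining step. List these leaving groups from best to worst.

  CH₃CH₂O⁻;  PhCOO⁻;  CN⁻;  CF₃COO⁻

CF₃COO⁻ > PhCOO⁻ > CN⁻ > CH₃CH₂O⁻

A good leaving group is a weak base: the lower the pKₐ of its conjugate acid, the more readily it departs.
CF₃COO⁻: pKₐ(CF₃COOH) ≈ 0.2
PhCOO⁻: pKₐ(C₆H₅COOH) ≈ 4.2
CN⁻: pKₐ(HCN) ≈ 9.2 — sp carbon stabilises the charge somewhat, but still a poor LG
CH₃CH₂O⁻: pKₐ(CH₃CH₂OH) ≈ 16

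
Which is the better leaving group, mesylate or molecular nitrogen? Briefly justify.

molecular nitrogen is the better leaving group.
N₂ is the ultimate leaving group — it departs as an exceptionally stable neutral molecule, whereas mesylate (pKₐ(CH₃SO₃H (MsOH)) ≈ -1.9) is far more basic.

molecular nitrogen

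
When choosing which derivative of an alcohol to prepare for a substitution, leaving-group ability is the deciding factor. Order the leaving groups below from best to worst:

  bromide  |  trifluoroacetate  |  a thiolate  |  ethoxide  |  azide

bromide > trifluoroacetate > azide > a thiolate > ethoxide

Leaving-group ability tracks the stability of the departed species; conjugate-acid pKₐ is the usual yardstick (lower pKₐ → better LG).
bromide: pKₐ(HBr) ≈ -9
trifluoroacetate: pKₐ(CF₃COOH) ≈ 0.2
azide: pKₐ(HN₃) ≈ 4.7
a thiolate: pKₐ(RSH (a thiol)) ≈ 10.5
ethoxide: pKₐ(CH₃CH₂OH) ≈ 16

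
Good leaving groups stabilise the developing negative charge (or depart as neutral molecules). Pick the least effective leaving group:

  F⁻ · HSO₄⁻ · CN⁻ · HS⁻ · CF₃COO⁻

A good leaving group is a weak base: the lower the pKₐ of its conjugate acid, the more readily it departs.
HSO₄⁻: pKₐ(H₂SO₄) ≈ -3
CF₃COO⁻: pKₐ(CF₃COOH) ≈ 0.2
F⁻: pKₐ(HF) ≈ 3.2
HS⁻: pKₐ(H₂S) ≈ 7
CN⁻: pKₐ(HCN) ≈ 9.2

CN⁻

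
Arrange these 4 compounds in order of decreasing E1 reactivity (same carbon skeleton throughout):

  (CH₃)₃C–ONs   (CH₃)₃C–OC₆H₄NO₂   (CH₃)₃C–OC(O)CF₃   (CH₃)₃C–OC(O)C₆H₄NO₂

With the same alkyl group throughout, only the leaving group differentiates the rates.
Leaving-group ability tracks the stability of the departed species; conjugate-acid pKₐ is the usual yardstick (lower pKₐ → better LG).
(CH₃)₃C–ONs loses ONs⁻: pKₐ(p-O₂NC₆H₄SO₃H) ≈ -3.5
(CH₃)₃C–OC(O)CF₃ loses CF₃COO⁻: pKₐ(CF₃COOH) ≈ 0.2
(CH₃)₃C–OC(O)C₆H₄NO₂ loses p-O₂N–C₆H₄–COO⁻: pKₐ(p-nitrobenzoic acid) ≈ 3.4
(CH₃)₃C–OC₆H₄NO₂ loses p-O₂N–C₆H₄–O⁻: pKₐ(p-nitrophenol) ≈ 7.2

(CH₃)₃C–ONs > (CH₃)₃C–OC(O)CF₃ > (CH₃)₃C–OC(O)C₆H₄NO₂ > (CH₃)₃C–OC₆H₄NO₂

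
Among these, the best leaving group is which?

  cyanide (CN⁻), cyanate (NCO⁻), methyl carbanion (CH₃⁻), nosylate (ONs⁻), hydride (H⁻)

Rank by basicity of the departing species: weakest base leaves most easily.
nosylate (ONs⁻): pKₐ(p-O₂NC₆H₄SO₃H) ≈ -3.5
cyanate (NCO⁻): pKₐ(HOCN) ≈ 3.5
cyanide (CN⁻): pKₐ(HCN) ≈ 9.2
hydride (H⁻): pKₐ(H₂) ≈ 36
methyl carbanion (CH₃⁻): pKₐ(CH₄) ≈ 48

nosylate (ONs⁻)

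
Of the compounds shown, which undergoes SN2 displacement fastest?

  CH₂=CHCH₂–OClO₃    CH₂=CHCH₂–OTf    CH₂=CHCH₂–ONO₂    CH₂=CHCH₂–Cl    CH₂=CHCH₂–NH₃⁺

CH₂=CHCH₂–OTf

Identical carbon frameworks mean the comparison reduces to leaving-group quality.
Leaving-group ability tracks the stability of the departed species; conjugate-acid pKₐ is the usual yardstick (lower pKₐ → better LG).
CH₂=CHCH₂–OTf loses OTf⁻: pKₐ(CF₃SO₃H (triflic acid)) ≈ -14
CH₂=CHCH₂–OClO₃ loses ClO₄⁻: pKₐ(HClO₄) ≈ -10
CH₂=CHCH₂–Cl loses Cl⁻: pKₐ(HCl) ≈ -7
CH₂=CHCH₂–ONO₂ loses NO₃⁻: pKₐ(HNO₃) ≈ -1.3
CH₂=CHCH₂–NH₃⁺ loses NH₃: pKₐ(NH₄⁺) ≈ 9.2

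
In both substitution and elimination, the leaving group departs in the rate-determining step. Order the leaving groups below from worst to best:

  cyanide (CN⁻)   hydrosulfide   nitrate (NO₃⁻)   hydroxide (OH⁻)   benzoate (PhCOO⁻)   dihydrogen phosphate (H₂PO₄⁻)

A good leaving group is a weak base: the lower the pKₐ of its conjugate acid, the more readily it departs.
nitrate (NO₃⁻): pKₐ(HNO₃) ≈ -1.3
dihydrogen phosphate (H₂PO₄⁻): pKₐ(H₃PO₄) ≈ 2.1
benzoate (PhCOO⁻): pKₐ(C₆H₅COOH) ≈ 4.2 — aryl carboxylate
hydrosulfide: pKₐ(H₂S) ≈ 7 — larger and more polarisable than the oxygen analogue
cyanide (CN⁻): pKₐ(HCN) ≈ 9.2
hydroxide (OH⁻): pKₐ(H₂O) ≈ 15.7
Reversing gives the worst-to-best order requested.

hydroxide (OH⁻) < cyanide (CN⁻) < hydrosulfide < benzoate (PhCOO⁻) < dihydrogen phosphate (H₂PO₄⁻) < nitrate (NO₃⁻)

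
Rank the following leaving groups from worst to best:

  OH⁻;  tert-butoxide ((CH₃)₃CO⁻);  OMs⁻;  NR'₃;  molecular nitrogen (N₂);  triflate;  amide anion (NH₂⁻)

molecular nitrogen (N₂): no meaningful conjugate acid; N₂ departs as an exceptionally stable neutral molecule
triflate: pKₐ(CF₃SO₃H (triflic acid)) ≈ -14 — charge spread over three oxygens and a CF₃ group; the premier leaving group in synthesis
OMs⁻: pKₐ(CH₃SO₃H (MsOH)) ≈ -1.9 — resonance-delocalised alkanesulfonate
NR'₃: pKₐ(R'₃NH⁺) ≈ 10.7
OH⁻: pKₐ(H₂O) ≈ 15.7
tert-butoxide ((CH₃)₃CO⁻): pKₐ(t-BuOH) ≈ 18 — bulky, strongly basic alkoxide
amide anion (NH₂⁻): pKₐ(NH₃) ≈ 38
Reversing gives the worst-to-best order requested.

amide anion (NH₂⁻) < tert-butoxide ((CH₃)₃CO⁻) < OH⁻ < NR'₃ < OMs⁻ < triflate < molecular nitrogen (N₂)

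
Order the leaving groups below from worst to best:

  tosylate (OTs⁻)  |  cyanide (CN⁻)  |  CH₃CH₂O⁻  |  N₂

Rank by basicity of the departing species: weakest base leaves most easily.
N₂: no meaningful conjugate acid; N₂ departs as an exceptionally stable neutral molecule
tosylate (OTs⁻): pKₐ(p-CH₃C₆H₄SO₃H (TsOH)) ≈ -2.8
cyanide (CN⁻): pKₐ(HCN) ≈ 9.2
CH₃CH₂O⁻: pKₐ(CH₃CH₂OH) ≈ 16 — strong base; alkoxides do not leave unassisted
Reversing gives the worst-to-best order requested.

CH₃CH₂O⁻ < cyanide (CN⁻) < tosylate (OTs⁻) < N₂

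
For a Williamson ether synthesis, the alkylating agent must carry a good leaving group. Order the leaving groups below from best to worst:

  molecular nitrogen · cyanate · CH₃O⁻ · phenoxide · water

molecular nitrogen > water > cyanate > phenoxide > CH₃O⁻

A good leaving group is a weak base: the lower the pKₐ of its conjugate acid, the more readily it departs.
molecular nitrogen: no meaningful conjugate acid; N₂ departs as an exceptionally stable neutral molecule
water: pKₐ(H₃O⁺) ≈ -1.7
cyanate: pKₐ(HOCN) ≈ 3.5
phenoxide: pKₐ(C₆H₅OH (phenol)) ≈ 10
CH₃O⁻: pKₐ(CH₃OH) ≈ 15.5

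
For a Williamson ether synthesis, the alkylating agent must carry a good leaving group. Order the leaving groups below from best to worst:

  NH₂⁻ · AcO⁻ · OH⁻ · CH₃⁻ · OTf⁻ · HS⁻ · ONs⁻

Leaving-group ability tracks the stability of the departed species; conjugate-acid pKₐ is the usual yardstick (lower pKₐ → better LG).
OTf⁻: pKₐ(CF₃SO₃H (triflic acid)) ≈ -14
ONs⁻: pKₐ(p-O₂NC₆H₄SO₃H) ≈ -3.5
AcO⁻: pKₐ(CH₃COOH) ≈ 4.8
HS⁻: pKₐ(H₂S) ≈ 7
OH⁻: pKₐ(H₂O) ≈ 15.7
NH₂⁻: pKₐ(NH₃) ≈ 38
CH₃⁻: pKₐ(CH₄) ≈ 48

OTf⁻ > ONs⁻ > AcO⁻ > HS⁻ > OH⁻ > NH₂⁻ > CH₃⁻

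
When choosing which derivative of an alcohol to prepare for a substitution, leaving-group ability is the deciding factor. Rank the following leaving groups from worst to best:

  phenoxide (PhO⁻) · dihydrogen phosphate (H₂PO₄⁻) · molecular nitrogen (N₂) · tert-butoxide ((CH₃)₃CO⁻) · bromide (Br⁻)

tert-butoxide ((CH₃)₃CO⁻) < phenoxide (PhO⁻) < dihydrogen phosphate (H₂PO₄⁻) < bromide (Br⁻) < molecular nitrogen (N₂)

molecular nitrogen (N₂): no meaningful conjugate acid; N₂ departs as an exceptionally stable neutral molecule
bromide (Br⁻): pKₐ(HBr) ≈ -9 — weak base; good leaving group
dihydrogen phosphate (H₂PO₄⁻): pKₐ(H₃PO₄) ≈ 2.1 — moderate base; biological leaving group after further activation
phenoxide (PhO⁻): pKₐ(C₆H₅OH (phenol)) ≈ 10 — resonance into the ring helps, but still a poor LG
tert-butoxide ((CH₃)₃CO⁻): pKₐ(t-BuOH) ≈ 18 — bulky, strongly basic alkoxide
The question asks for worst first, so the sequence is read in increasing leaving-group ability.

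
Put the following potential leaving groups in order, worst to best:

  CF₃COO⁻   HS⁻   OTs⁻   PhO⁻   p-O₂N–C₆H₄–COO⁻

Rank by basicity of the departing species: weakest base leaves most easily.
OTs⁻: pKₐ(p-CH₃C₆H₄SO₃H (TsOH)) ≈ -2.8 — resonance-delocalised arenesulfonate
CF₃COO⁻: pKₐ(CF₃COOH) ≈ 0.2 — strongly electron-withdrawing CF₃ stabilises the carboxylate
p-O₂N–C₆H₄–COO⁻: pKₐ(p-nitrobenzoic acid) ≈ 3.4 — electron-withdrawing nitro group stabilises the carboxylate
HS⁻: pKₐ(H₂S) ≈ 7 — larger and more polarisable than the oxygen analogue
PhO⁻: pKₐ(C₆H₅OH (phenol)) ≈ 10 — resonance into the ring helps, but still a poor LG
Listed from poorest to best leaving group as asked.

PhO⁻ < HS⁻ < p-O₂N–C₆H₄–COO⁻ < CF₃COO⁻ < OTs⁻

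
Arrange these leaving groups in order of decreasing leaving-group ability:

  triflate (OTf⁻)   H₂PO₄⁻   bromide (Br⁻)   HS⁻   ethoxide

triflate (OTf⁻) > bromide (Br⁻) > H₂PO₄⁻ > HS⁻ > ethoxide

Leaving-group ability tracks the stability of the departed species; conjugate-acid pKₐ is the usual yardstick (lower pKₐ → better LG).
triflate (OTf⁻): pKₐ(CF₃SO₃H (triflic acid)) ≈ -14
bromide (Br⁻): pKₐ(HBr) ≈ -9
H₂PO₄⁻: pKₐ(H₃PO₄) ≈ 2.1
HS⁻: pKₐ(H₂S) ≈ 7
ethoxide: pKₐ(CH₃CH₂OH) ≈ 16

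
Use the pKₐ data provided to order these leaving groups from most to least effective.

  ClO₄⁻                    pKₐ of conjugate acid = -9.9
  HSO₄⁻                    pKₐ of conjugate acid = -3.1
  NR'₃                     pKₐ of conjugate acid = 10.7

Lower conjugate-acid pKₐ ⇒ weaker base ⇒ better leaving group.
Sorting by the given values: ClO₄⁻ (-9.9), HSO₄⁻ (-3.1), NR'₃ (10.7).

ClO₄⁻ > HSO₄⁻ > NR'₃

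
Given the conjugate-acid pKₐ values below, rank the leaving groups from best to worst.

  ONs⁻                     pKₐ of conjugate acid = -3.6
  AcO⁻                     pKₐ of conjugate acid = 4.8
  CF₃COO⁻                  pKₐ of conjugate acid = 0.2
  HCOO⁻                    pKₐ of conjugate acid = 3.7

ONs⁻ > CF₃COO⁻ > HCOO⁻ > AcO⁻

Lower conjugate-acid pKₐ ⇒ weaker base ⇒ better leaving group.
Sorting by the given values: ONs⁻ (-3.6), CF₃COO⁻ (0.2), HCOO⁻ (3.7), AcO⁻ (4.8).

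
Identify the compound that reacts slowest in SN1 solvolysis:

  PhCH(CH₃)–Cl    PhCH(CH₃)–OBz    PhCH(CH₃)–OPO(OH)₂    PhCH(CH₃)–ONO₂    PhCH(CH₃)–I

With the same alkyl group throughout, only the leaving group differentiates the rates.
A good leaving group is a weak base: the lower the pKₐ of its conjugate acid, the more readily it departs.
PhCH(CH₃)–I loses I⁻: pKₐ(HI) ≈ -10
PhCH(CH₃)–Cl loses Cl⁻: pKₐ(HCl) ≈ -7
PhCH(CH₃)–ONO₂ loses NO₃⁻: pKₐ(HNO₃) ≈ -1.3
PhCH(CH₃)–OPO(OH)₂ loses H₂PO₄⁻: pKₐ(H₃PO₄) ≈ 2.1
PhCH(CH₃)–OBz loses PhCOO⁻: pKₐ(C₆H₅COOH) ≈ 4.2

PhCH(CH₃)–OBz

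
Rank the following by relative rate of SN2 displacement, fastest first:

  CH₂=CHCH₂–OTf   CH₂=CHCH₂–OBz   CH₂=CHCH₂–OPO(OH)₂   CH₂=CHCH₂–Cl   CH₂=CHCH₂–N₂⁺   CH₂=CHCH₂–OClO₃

CH₂=CHCH₂–N₂⁺ > CH₂=CHCH₂–OTf > CH₂=CHCH₂–OClO₃ > CH₂=CHCH₂–Cl > CH₂=CHCH₂–OPO(OH)₂ > CH₂=CHCH₂–OBz

Identical carbon frameworks mean the comparison reduces to leaving-group quality.
Rank by basicity of the departing species: weakest base leaves most easily.
CH₂=CHCH₂–N₂⁺ loses N₂: no meaningful conjugate acid; N₂ departs as an exceptionally stable neutral molecule
CH₂=CHCH₂–OTf loses OTf⁻: pKₐ(CF₃SO₃H (triflic acid)) ≈ -14
CH₂=CHCH₂–OClO₃ loses ClO₄⁻: pKₐ(HClO₄) ≈ -10
CH₂=CHCH₂–Cl loses Cl⁻: pKₐ(HCl) ≈ -7
CH₂=CHCH₂–OPO(OH)₂ loses H₂PO₄⁻: pKₐ(H₃PO₄) ≈ 2.1
CH₂=CHCH₂–OBz loses PhCOO⁻: pKₐ(C₆H₅COOH) ≈ 4.2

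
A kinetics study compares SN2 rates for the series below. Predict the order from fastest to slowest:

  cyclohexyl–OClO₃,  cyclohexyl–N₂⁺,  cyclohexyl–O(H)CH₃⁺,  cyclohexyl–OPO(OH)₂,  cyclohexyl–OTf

With the same alkyl group throughout, only the leaving group differentiates the rates.
The more stable X⁻ (or X) is on its own — i.e. the weaker a base it is — the better a leaving group it makes.
cyclohexyl–N₂⁺ loses N₂: no meaningful conjugate acid; N₂ departs as an exceptionally stable neutral molecule
cyclohexyl–OTf loses OTf⁻: pKₐ(CF₃SO₃H (triflic acid)) ≈ -14
cyclohexyl–OClO₃ loses ClO₄⁻: pKₐ(HClO₄) ≈ -10
cyclohexyl–O(H)CH₃⁺ loses R'OH: pKₐ(R'OH₂⁺) ≈ -2.4
cyclohexyl–OPO(OH)₂ loses H₂PO₄⁻: pKₐ(H₃PO₄) ≈ 2.1

cyclohexyl–N₂⁺ > cyclohexyl–OTf > cyclohexyl–OClO₃ > cyclohexyl–O(H)CH₃⁺ > cyclohexyl–OPO(OH)₂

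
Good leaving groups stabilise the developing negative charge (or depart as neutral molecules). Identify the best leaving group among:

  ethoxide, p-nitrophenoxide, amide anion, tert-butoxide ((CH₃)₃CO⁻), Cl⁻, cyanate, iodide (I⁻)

A good leaving group is a weak base: the lower the pKₐ of its conjugate acid, the more readily it departs.
iodide (I⁻): pKₐ(HI) ≈ -10
Cl⁻: pKₐ(HCl) ≈ -7
cyanate: pKₐ(HOCN) ≈ 3.5
p-nitrophenoxide: pKₐ(p-nitrophenol) ≈ 7.2
ethoxide: pKₐ(CH₃CH₂OH) ≈ 16
tert-butoxide ((CH₃)₃CO⁻): pKₐ(t-BuOH) ≈ 18
amide anion: pKₐ(NH₃) ≈ 38

iodide (I⁻)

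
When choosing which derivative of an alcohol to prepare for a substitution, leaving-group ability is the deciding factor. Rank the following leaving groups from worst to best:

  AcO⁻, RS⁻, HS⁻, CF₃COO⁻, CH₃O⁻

Leaving-group ability tracks the stability of the departed species; conjugate-acid pKₐ is the usual yardstick (lower pKₐ → better LG).
CF₃COO⁻: pKₐ(CF₃COOH) ≈ 0.2
AcO⁻: pKₐ(CH₃COOH) ≈ 4.8
HS⁻: pKₐ(H₂S) ≈ 7 — larger and more polarisable than the oxygen analogue
RS⁻: pKₐ(RSH (a thiol)) ≈ 10.5 — moderately basic; rarely leaves without activation
CH₃O⁻: pKₐ(CH₃OH) ≈ 15.5 — strong base; alkoxides do not leave unassisted
Reversing gives the worst-to-best order requested.

CH₃O⁻ < RS⁻ < HS⁻ < AcO⁻ < CF₃COO⁻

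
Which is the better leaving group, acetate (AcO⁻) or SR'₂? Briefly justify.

SR'₂ is the better leaving group.
pKₐ(R'₂SH⁺) ≈ -7 versus pKₐ(CH₃COOH) ≈ 4.8: SR'₂ is the much weaker base.
Neutral; leaves from a sulfonium salt (R–SR'₂⁺).

SR'₂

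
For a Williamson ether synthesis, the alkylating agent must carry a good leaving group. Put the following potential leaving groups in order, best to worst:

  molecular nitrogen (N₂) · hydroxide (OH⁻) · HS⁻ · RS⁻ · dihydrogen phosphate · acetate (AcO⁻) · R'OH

Rank by basicity of the departing species: weakest base leaves most easily.
molecular nitrogen (N₂): no meaningful conjugate acid; N₂ departs as an exceptionally stable neutral molecule
R'OH: pKₐ(R'OH₂⁺) ≈ -2.4 — neutral; leaves from a protonated ether (an oxonium ion, R–O(H)R'⁺)
dihydrogen phosphate: pKₐ(H₃PO₄) ≈ 2.1
acetate (AcO⁻): pKₐ(CH₃COOH) ≈ 4.8 — resonance-stabilised but still a weak base
HS⁻: pKₐ(H₂S) ≈ 7 — larger and more polarisable than the oxygen analogue
RS⁻: pKₐ(RSH (a thiol)) ≈ 10.5
hydroxide (OH⁻): pKₐ(H₂O) ≈ 15.7

molecular nitrogen (N₂) > R'OH > dihydrogen phosphate > acetate (AcO⁻) > HS⁻ > RS⁻ > hydroxide (OH⁻)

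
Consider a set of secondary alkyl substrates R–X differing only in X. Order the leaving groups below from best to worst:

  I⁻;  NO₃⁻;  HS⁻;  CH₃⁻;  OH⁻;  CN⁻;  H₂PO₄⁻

A good leaving group is a weak base: the lower the pKₐ of its conjugate acid, the more readily it departs.
I⁻: pKₐ(HI) ≈ -10
NO₃⁻: pKₐ(HNO₃) ≈ -1.3
H₂PO₄⁻: pKₐ(H₃PO₄) ≈ 2.1
HS⁻: pKₐ(H₂S) ≈ 7
CN⁻: pKₐ(HCN) ≈ 9.2
OH⁻: pKₐ(H₂O) ≈ 15.7
CH₃⁻: pKₐ(CH₄) ≈ 48

I⁻ > NO₃⁻ > H₂PO₄⁻ > HS⁻ > CN⁻ > OH⁻ > CH₃⁻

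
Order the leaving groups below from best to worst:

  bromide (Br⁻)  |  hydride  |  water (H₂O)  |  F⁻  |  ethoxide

Rank by basicity of the departing species: weakest base leaves most easily.
bromide (Br⁻): pKₐ(HBr) ≈ -9
water (H₂O): pKₐ(H₃O⁺) ≈ -1.7
F⁻: pKₐ(HF) ≈ 3.2
ethoxide: pKₐ(CH₃CH₂OH) ≈ 16
hydride: pKₐ(H₂) ≈ 36

bromide (Br⁻) > water (H₂O) > F⁻ > ethoxide > hydride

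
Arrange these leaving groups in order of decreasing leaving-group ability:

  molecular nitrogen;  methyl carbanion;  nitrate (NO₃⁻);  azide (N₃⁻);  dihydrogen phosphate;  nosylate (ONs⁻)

molecular nitrogen > nosylate (ONs⁻) > nitrate (NO₃⁻) > dihydrogen phosphate > azide (N₃⁻) > methyl carbanion

A good leaving group is a weak base: the lower the pKₐ of its conjugate acid, the more readily it departs.
molecular nitrogen: no meaningful conjugate acid; N₂ departs as an exceptionally stable neutral molecule
nosylate (ONs⁻): pKₐ(p-O₂NC₆H₄SO₃H) ≈ -3.5
nitrate (NO₃⁻): pKₐ(HNO₃) ≈ -1.3
dihydrogen phosphate: pKₐ(H₃PO₄) ≈ 2.1
azide (N₃⁻): pKₐ(HN₃) ≈ 4.7
methyl carbanion: pKₐ(CH₄) ≈ 48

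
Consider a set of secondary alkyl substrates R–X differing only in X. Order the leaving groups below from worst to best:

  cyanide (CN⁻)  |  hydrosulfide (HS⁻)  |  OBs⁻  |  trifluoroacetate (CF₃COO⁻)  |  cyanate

OBs⁻: pKₐ(p-BrC₆H₄SO₃H) ≈ -2.8
trifluoroacetate (CF₃COO⁻): pKₐ(CF₃COOH) ≈ 0.2
cyanate: pKₐ(HOCN) ≈ 3.5
hydrosulfide (HS⁻): pKₐ(H₂S) ≈ 7
cyanide (CN⁻): pKₐ(HCN) ≈ 9.2
Reversing gives the worst-to-best order requested.

cyanide (CN⁻) < hydrosulfide (HS⁻) < cyanate < trifluoroacetate (CF₃COO⁻) < OBs⁻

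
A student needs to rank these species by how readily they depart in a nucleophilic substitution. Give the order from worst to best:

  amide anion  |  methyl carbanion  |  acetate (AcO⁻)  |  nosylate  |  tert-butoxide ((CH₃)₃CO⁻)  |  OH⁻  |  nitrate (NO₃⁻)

methyl carbanion < amide anion < tert-butoxide ((CH₃)₃CO⁻) < OH⁻ < acetate (AcO⁻) < nitrate (NO₃⁻) < nosylate

Leaving-group ability tracks the stability of the departed species; conjugate-acid pKₐ is the usual yardstick (lower pKₐ → better LG).
nosylate: pKₐ(p-O₂NC₆H₄SO₃H) ≈ -3.5
nitrate (NO₃⁻): pKₐ(HNO₃) ≈ -1.3
acetate (AcO⁻): pKₐ(CH₃COOH) ≈ 4.8
OH⁻: pKₐ(H₂O) ≈ 15.7
tert-butoxide ((CH₃)₃CO⁻): pKₐ(t-BuOH) ≈ 18
amide anion: pKₐ(NH₃) ≈ 38
methyl carbanion: pKₐ(CH₄) ≈ 48
Listed from poorest to best leaving group as asked.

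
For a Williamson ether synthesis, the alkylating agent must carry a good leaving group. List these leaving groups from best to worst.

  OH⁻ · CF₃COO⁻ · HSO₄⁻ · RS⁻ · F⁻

A good leaving group is a weak base: the lower the pKₐ of its conjugate acid, the more readily it departs.
HSO₄⁻: pKₐ(H₂SO₄) ≈ -3
CF₃COO⁻: pKₐ(CF₃COOH) ≈ 0.2 — strongly electron-withdrawing CF₃ stabilises the carboxylate
F⁻: pKₐ(HF) ≈ 3.2
RS⁻: pKₐ(RSH (a thiol)) ≈ 10.5
OH⁻: pKₐ(H₂O) ≈ 15.7

HSO₄⁻ > CF₃COO⁻ > F⁻ > RS⁻ > OH⁻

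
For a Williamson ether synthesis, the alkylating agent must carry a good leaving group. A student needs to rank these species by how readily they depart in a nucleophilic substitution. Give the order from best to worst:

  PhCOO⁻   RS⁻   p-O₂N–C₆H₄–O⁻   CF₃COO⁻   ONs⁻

Rank by basicity of the departing species: weakest base leaves most easily.
ONs⁻: pKₐ(p-O₂NC₆H₄SO₃H) ≈ -3.5
CF₃COO⁻: pKₐ(CF₃COOH) ≈ 0.2
PhCOO⁻: pKₐ(C₆H₅COOH) ≈ 4.2
p-O₂N–C₆H₄–O⁻: pKₐ(p-nitrophenol) ≈ 7.2
RS⁻: pKₐ(RSH (a thiol)) ≈ 10.5

ONs⁻ > CF₃COO⁻ > PhCOO⁻ > p-O₂N–C₆H₄–O⁻ > RS⁻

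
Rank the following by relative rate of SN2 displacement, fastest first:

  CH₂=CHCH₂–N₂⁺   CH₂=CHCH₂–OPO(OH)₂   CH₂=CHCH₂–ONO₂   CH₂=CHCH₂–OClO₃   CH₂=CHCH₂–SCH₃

The skeletons are identical, so relative rate is governed entirely by leaving-group ability.
The more stable X⁻ (or X) is on its own — i.e. the weaker a base it is — the better a leaving group it makes.
CH₂=CHCH₂–N₂⁺ loses N₂: no meaningful conjugate acid; N₂ departs as an exceptionally stable neutral molecule
CH₂=CHCH₂–OClO₃ loses ClO₄⁻: pKₐ(HClO₄) ≈ -10
CH₂=CHCH₂–ONO₂ loses NO₃⁻: pKₐ(HNO₃) ≈ -1.3
CH₂=CHCH₂–OPO(OH)₂ loses H₂PO₄⁻: pKₐ(H₃PO₄) ≈ 2.1
CH₂=CHCH₂–SCH₃ loses RS⁻: pKₐ(RSH (a thiol)) ≈ 10.5

CH₂=CHCH₂–N₂⁺ > CH₂=CHCH₂–OClO₃ > CH₂=CHCH₂–ONO₂ > CH₂=CHCH₂–OPO(OH)₂ > CH₂=CHCH₂–SCH₃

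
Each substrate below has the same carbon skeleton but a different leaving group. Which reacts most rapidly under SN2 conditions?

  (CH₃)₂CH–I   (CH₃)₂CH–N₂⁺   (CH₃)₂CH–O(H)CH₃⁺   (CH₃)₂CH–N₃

With the same alkyl group throughout, only the leaving group differentiates the rates.
Rank by basicity of the departing species: weakest base leaves most easily.
(CH₃)₂CH–N₂⁺ loses N₂: no meaningful conjugate acid; N₂ departs as an exceptionally stable neutral molecule
(CH₃)₂CH–I loses I⁻: pKₐ(HI) ≈ -10
(CH₃)₂CH–O(H)CH₃⁺ loses R'OH: pKₐ(R'OH₂⁺) ≈ -2.4
(CH₃)₂CH–N₃ loses N₃⁻: pKₐ(HN₃) ≈ 4.7

(CH₃)₂CH–N₂⁺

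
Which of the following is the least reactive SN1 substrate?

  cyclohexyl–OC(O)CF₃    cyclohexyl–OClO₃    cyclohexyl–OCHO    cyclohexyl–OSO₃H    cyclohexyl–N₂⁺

cyclohexyl–OCHO

Same R in every case — rank the leaving groups.
A good leaving group is a weak base: the lower the pKₐ of its conjugate acid, the more readily it departs.
cyclohexyl–N₂⁺ loses N₂: no meaningful conjugate acid; N₂ departs as an exceptionally stable neutral molecule
cyclohexyl–OClO₃ loses ClO₄⁻: pKₐ(HClO₄) ≈ -10
cyclohexyl–OSO₃H loses HSO₄⁻: pKₐ(H₂SO₄) ≈ -3
cyclohexyl–OC(O)CF₃ loses CF₃COO⁻: pKₐ(CF₃COOH) ≈ 0.2
cyclohexyl–OCHO loses HCOO⁻: pKₐ(HCOOH) ≈ 3.8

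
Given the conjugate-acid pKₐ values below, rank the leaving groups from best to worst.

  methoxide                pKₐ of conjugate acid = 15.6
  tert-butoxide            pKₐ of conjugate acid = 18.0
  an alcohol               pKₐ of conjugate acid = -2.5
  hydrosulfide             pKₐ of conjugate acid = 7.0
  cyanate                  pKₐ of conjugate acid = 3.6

an alcohol > cyanate > hydrosulfide > methoxide > tert-butoxide

Lower conjugate-acid pKₐ ⇒ weaker base ⇒ better leaving group.
Sorting by the given values: an alcohol (-2.5), cyanate (3.6), hydrosulfide (7.0), methoxide (15.6), tert-butoxide (18.0).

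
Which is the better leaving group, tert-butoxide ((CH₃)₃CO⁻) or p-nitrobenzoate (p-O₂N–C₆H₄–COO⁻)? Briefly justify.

p-nitrobenzoate (p-O₂N–C₆H₄–COO⁻)

p-nitrobenzoate (p-O₂N–C₆H₄–COO⁻) is the better leaving group.
pKₐ(p-nitrobenzoic acid) ≈ 3.4 versus pKₐ(t-BuOH) ≈ 18: p-nitrobenzoate (p-O₂N–C₆H₄–COO⁻) is the much weaker base.
Electron-withdrawing nitro group stabilises the carboxylate.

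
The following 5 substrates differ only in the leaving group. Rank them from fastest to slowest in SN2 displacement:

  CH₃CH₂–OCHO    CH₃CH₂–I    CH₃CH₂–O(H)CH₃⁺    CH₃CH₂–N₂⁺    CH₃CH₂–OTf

CH₃CH₂–N₂⁺ > CH₃CH₂–OTf > CH₃CH₂–I > CH₃CH₂–O(H)CH₃⁺ > CH₃CH₂–OCHO

With the same alkyl group throughout, only the leaving group differentiates the rates.
The more stable X⁻ (or X) is on its own — i.e. the weaker a base it is — the better a leaving group it makes.
CH₃CH₂–N₂⁺ loses N₂: no meaningful conjugate acid; N₂ departs as an exceptionally stable neutral molecule
CH₃CH₂–OTf loses OTf⁻: pKₐ(CF₃SO₃H (triflic acid)) ≈ -14
CH₃CH₂–I loses I⁻: pKₐ(HI) ≈ -10
CH₃CH₂–O(H)CH₃⁺ loses R'OH: pKₐ(R'OH₂⁺) ≈ -2.4
CH₃CH₂–OCHO loses HCOO⁻: pKₐ(HCOOH) ≈ 3.8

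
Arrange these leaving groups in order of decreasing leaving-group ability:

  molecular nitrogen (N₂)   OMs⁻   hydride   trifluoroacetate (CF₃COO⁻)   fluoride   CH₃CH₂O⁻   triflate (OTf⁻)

Leaving-group ability tracks the stability of the departed species; conjugate-acid pKₐ is the usual yardstick (lower pKₐ → better LG).
molecular nitrogen (N₂): no meaningful conjugate acid; N₂ departs as an exceptionally stable neutral molecule
triflate (OTf⁻): pKₐ(CF₃SO₃H (triflic acid)) ≈ -14
OMs⁻: pKₐ(CH₃SO₃H (MsOH)) ≈ -1.9
trifluoroacetate (CF₃COO⁻): pKₐ(CF₃COOH) ≈ 0.2
fluoride: pKₐ(HF) ≈ 3.2
CH₃CH₂O⁻: pKₐ(CH₃CH₂OH) ≈ 16
hydride: pKₐ(H₂) ≈ 36

molecular nitrogen (N₂) > triflate (OTf⁻) > OMs⁻ > trifluoroacetate (CF₃COO⁻) > fluoride > CH₃CH₂O⁻ > hydride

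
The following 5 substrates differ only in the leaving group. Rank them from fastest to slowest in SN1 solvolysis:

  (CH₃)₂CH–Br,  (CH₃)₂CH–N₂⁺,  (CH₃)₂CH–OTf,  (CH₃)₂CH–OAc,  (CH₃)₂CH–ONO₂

Same R in every case — rank the leaving groups.
Rank by basicity of the departing species: weakest base leaves most easily.
(CH₃)₂CH–N₂⁺ loses N₂: no meaningful conjugate acid; N₂ departs as an exceptionally stable neutral molecule
(CH₃)₂CH–OTf loses OTf⁻: pKₐ(CF₃SO₃H (triflic acid)) ≈ -14
(CH₃)₂CH–Br loses Br⁻: pKₐ(HBr) ≈ -9
(CH₃)₂CH–ONO₂ loses NO₃⁻: pKₐ(HNO₃) ≈ -1.3
(CH₃)₂CH–OAc loses AcO⁻: pKₐ(CH₃COOH) ≈ 4.8

(CH₃)₂CH–N₂⁺ > (CH₃)₂CH–OTf > (CH₃)₂CH–Br > (CH₃)₂CH–ONO₂ > (CH₃)₂CH–OAc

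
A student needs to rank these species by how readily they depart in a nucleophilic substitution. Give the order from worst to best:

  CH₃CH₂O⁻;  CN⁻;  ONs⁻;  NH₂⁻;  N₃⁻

NH₂⁻ < CH₃CH₂O⁻ < CN⁻ < N₃⁻ < ONs⁻

The more stable X⁻ (or X) is on its own — i.e. the weaker a base it is — the better a leaving group it makes.
ONs⁻: pKₐ(p-O₂NC₆H₄SO₃H) ≈ -3.5 — p-nitro group further stabilises the sulfonate
N₃⁻: pKₐ(HN₃) ≈ 4.7 — linear, resonance-stabilised
CN⁻: pKₐ(HCN) ≈ 9.2 — sp carbon stabilises the charge somewhat, but still a poor LG
CH₃CH₂O⁻: pKₐ(CH₃CH₂OH) ≈ 16 — strong base; alkoxides do not leave unassisted
NH₂⁻: pKₐ(NH₃) ≈ 38 — extremely strong base; never a leaving group
The question asks for worst first, so the sequence is read in increasing leaving-group ability.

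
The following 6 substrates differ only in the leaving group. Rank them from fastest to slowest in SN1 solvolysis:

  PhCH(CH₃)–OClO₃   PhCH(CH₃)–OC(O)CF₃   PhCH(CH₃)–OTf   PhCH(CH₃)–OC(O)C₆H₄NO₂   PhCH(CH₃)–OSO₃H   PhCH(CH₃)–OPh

With the same alkyl group throughout, only the leaving group differentiates the rates.
Leaving-group ability tracks the stability of the departed species; conjugate-acid pKₐ is the usual yardstick (lower pKₐ → better LG).
PhCH(CH₃)–OTf loses OTf⁻: pKₐ(CF₃SO₃H (triflic acid)) ≈ -14
PhCH(CH₃)–OClO₃ loses ClO₄⁻: pKₐ(HClO₄) ≈ -10
PhCH(CH₃)–OSO₃H loses HSO₄⁻: pKₐ(H₂SO₄) ≈ -3
PhCH(CH₃)–OC(O)CF₃ loses CF₃COO⁻: pKₐ(CF₃COOH) ≈ 0.2
PhCH(CH₃)–OC(O)C₆H₄NO₂ loses p-O₂N–C₆H₄–COO⁻: pKₐ(p-nitrobenzoic acid) ≈ 3.4
PhCH(CH₃)–OPh loses PhO⁻: pKₐ(C₆H₅OH (phenol)) ≈ 10

PhCH(CH₃)–OTf > PhCH(CH₃)–OClO₃ > PhCH(CH₃)–OSO₃H > PhCH(CH₃)–OC(O)CF₃ > PhCH(CH₃)–OC(O)C₆H₄NO₂ > PhCH(CH₃)–OPh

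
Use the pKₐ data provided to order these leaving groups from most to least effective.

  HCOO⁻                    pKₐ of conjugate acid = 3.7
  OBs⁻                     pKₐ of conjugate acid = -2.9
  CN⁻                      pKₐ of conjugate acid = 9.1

OBs⁻ > HCOO⁻ > CN⁻

Lower conjugate-acid pKₐ ⇒ weaker base ⇒ better leaving group.
Sorting by the given values: OBs⁻ (-2.9), HCOO⁻ (3.7), CN⁻ (9.1).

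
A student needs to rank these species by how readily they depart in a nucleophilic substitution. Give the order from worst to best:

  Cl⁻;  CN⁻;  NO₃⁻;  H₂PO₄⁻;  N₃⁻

The more stable X⁻ (or X) is on its own — i.e. the weaker a base it is — the better a leaving group it makes.
Cl⁻: pKₐ(HCl) ≈ -7
NO₃⁻: pKₐ(HNO₃) ≈ -1.3 — resonance-delocalised over three oxygens
H₂PO₄⁻: pKₐ(H₃PO₄) ≈ 2.1
N₃⁻: pKₐ(HN₃) ≈ 4.7
CN⁻: pKₐ(HCN) ≈ 9.2 — sp carbon stabilises the charge somewhat, but still a poor LG
The question asks for worst first, so the sequence is read in increasing leaving-group ability.

CN⁻ < N₃⁻ < H₂PO₄⁻ < NO₃⁻ < Cl⁻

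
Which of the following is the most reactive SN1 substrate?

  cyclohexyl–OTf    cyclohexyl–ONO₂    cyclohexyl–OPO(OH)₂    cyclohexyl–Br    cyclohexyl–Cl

cyclohexyl–OTf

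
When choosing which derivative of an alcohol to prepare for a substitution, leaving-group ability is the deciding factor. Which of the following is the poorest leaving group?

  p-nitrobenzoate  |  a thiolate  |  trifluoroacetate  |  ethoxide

ethoxide

trifluoroacetate: pKₐ(CF₃COOH) ≈ 0.2
p-nitrobenzoate: pKₐ(p-nitrobenzoic acid) ≈ 3.4
a thiolate: pKₐ(RSH (a thiol)) ≈ 10.5
ethoxide: pKₐ(CH₃CH₂OH) ≈ 16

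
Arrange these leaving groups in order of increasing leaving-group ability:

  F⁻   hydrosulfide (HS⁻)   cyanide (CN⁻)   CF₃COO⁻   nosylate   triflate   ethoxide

Rank by basicity of the departing species: weakest base leaves most easily.
triflate: pKₐ(CF₃SO₃H (triflic acid)) ≈ -14
nosylate: pKₐ(p-O₂NC₆H₄SO₃H) ≈ -3.5
CF₃COO⁻: pKₐ(CF₃COOH) ≈ 0.2
F⁻: pKₐ(HF) ≈ 3.2
hydrosulfide (HS⁻): pKₐ(H₂S) ≈ 7
cyanide (CN⁻): pKₐ(HCN) ≈ 9.2
ethoxide: pKₐ(CH₃CH₂OH) ≈ 16
The question asks for worst first, so the sequence is read in increasing leaving-group ability.

ethoxide < cyanide (CN⁻) < hydrosulfide (HS⁻) < F⁻ < CF₃COO⁻ < nosylate < triflate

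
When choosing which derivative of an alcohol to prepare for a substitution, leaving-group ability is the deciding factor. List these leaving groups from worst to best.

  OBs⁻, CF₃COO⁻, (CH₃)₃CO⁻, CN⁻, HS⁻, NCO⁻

Rank by basicity of the departing species: weakest base leaves most easily.
OBs⁻: pKₐ(p-BrC₆H₄SO₃H) ≈ -2.8
CF₃COO⁻: pKₐ(CF₃COOH) ≈ 0.2
NCO⁻: pKₐ(HOCN) ≈ 3.5
HS⁻: pKₐ(H₂S) ≈ 7
CN⁻: pKₐ(HCN) ≈ 9.2
(CH₃)₃CO⁻: pKₐ(t-BuOH) ≈ 18
Reversing gives the worst-to-best order requested.

(CH₃)₃CO⁻ < CN⁻ < HS⁻ < NCO⁻ < CF₃COO⁻ < OBs⁻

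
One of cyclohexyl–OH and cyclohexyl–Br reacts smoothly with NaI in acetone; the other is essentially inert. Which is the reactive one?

cyclohexyl–Br

From cyclohexyl–OH the departing group would be OH⁻ (pKₐ(H₂O) ≈ 15.7). Strong base; essentially never leaves without prior activation.
From cyclohexyl–Br the leaving group is Br⁻ (pKₐ(HBr) ≈ -9). Weak base; good leaving group.
(In practice cyclohexyl–Br is made from cyclohexyl–OH by treatment with PBr₃, replacing the hydroxyl with bromide.)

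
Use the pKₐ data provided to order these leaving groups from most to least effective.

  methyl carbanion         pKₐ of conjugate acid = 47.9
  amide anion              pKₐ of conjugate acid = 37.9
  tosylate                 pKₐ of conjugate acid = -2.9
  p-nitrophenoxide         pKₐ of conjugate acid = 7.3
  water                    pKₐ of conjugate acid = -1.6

tosylate > water > p-nitrophenoxide > amide anion > methyl carbanion

Lower conjugate-acid pKₐ ⇒ weaker base ⇒ better leaving group.
Sorting by the given values: tosylate (-2.9), water (-1.6), p-nitrophenoxide (7.3), amide anion (37.9), methyl carbanion (47.9).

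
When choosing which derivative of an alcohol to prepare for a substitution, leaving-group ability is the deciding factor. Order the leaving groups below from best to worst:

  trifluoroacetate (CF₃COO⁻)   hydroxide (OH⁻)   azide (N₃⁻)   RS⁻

trifluoroacetate (CF₃COO⁻) > azide (N₃⁻) > RS⁻ > hydroxide (OH⁻)

The more stable X⁻ (or X) is on its own — i.e. the weaker a base it is — the better a leaving group it makes.
trifluoroacetate (CF₃COO⁻): pKₐ(CF₃COOH) ≈ 0.2
azide (N₃⁻): pKₐ(HN₃) ≈ 4.7
RS⁻: pKₐ(RSH (a thiol)) ≈ 10.5
hydroxide (OH⁻): pKₐ(H₂O) ≈ 15.7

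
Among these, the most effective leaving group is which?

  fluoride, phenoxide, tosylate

tosylate

A good leaving group is a weak base: the lower the pKₐ of its conjugate acid, the more readily it departs.
tosylate: pKₐ(p-CH₃C₆H₄SO₃H (TsOH)) ≈ -2.8
fluoride: pKₐ(HF) ≈ 3.2
phenoxide: pKₐ(C₆H₅OH (phenol)) ≈ 10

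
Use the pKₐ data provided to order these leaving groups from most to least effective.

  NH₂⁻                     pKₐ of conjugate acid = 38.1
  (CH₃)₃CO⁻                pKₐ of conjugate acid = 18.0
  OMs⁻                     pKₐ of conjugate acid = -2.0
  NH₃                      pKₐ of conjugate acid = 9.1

Lower conjugate-acid pKₐ ⇒ weaker base ⇒ better leaving group.
Sorting by the given values: OMs⁻ (-2.0), NH₃ (9.1), (CH₃)₃CO⁻ (18.0), NH₂⁻ (38.1).

OMs⁻ > NH₃ > (CH₃)₃CO⁻ > NH₂⁻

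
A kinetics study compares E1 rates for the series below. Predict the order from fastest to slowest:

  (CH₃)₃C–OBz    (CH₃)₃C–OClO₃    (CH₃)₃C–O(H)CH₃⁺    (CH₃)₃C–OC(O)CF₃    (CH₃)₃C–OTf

(CH₃)₃C–OTf > (CH₃)₃C–OClO₃ > (CH₃)₃C–O(H)CH₃⁺ > (CH₃)₃C–OC(O)CF₃ > (CH₃)₃C–OBz

Same R in every case — rank the leaving groups.
A good leaving group is a weak base: the lower the pKₐ of its conjugate acid, the more readily it departs.
(CH₃)₃C–OTf loses OTf⁻: pKₐ(CF₃SO₃H (triflic acid)) ≈ -14
(CH₃)₃C–OClO₃ loses ClO₄⁻: pKₐ(HClO₄) ≈ -10
(CH₃)₃C–O(H)CH₃⁺ loses R'OH: pKₐ(R'OH₂⁺) ≈ -2.4
(CH₃)₃C–OC(O)CF₃ loses CF₃COO⁻: pKₐ(CF₃COOH) ≈ 0.2
(CH₃)₃C–OBz loses PhCOO⁻: pKₐ(C₆H₅COOH) ≈ 4.2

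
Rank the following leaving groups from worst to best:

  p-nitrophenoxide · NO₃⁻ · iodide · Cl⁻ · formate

A good leaving group is a weak base: the lower the pKₐ of its conjugate acid, the more readily it departs.
iodide: pKₐ(HI) ≈ -10
Cl⁻: pKₐ(HCl) ≈ -7
NO₃⁻: pKₐ(HNO₃) ≈ -1.3
formate: pKₐ(HCOOH) ≈ 3.8
p-nitrophenoxide: pKₐ(p-nitrophenol) ≈ 7.2
Listed from poorest to best leaving group as asked.

p-nitrophenoxide < formate < NO₃⁻ < Cl⁻ < iodide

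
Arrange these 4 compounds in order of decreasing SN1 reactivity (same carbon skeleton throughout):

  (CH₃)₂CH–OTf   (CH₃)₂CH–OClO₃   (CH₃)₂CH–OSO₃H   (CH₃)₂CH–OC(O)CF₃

(CH₃)₂CH–OTf > (CH₃)₂CH–OClO₃ > (CH₃)₂CH–OSO₃H > (CH₃)₂CH–OC(O)CF₃

Same R in every case — rank the leaving groups.
Rank by basicity of the departing species: weakest base leaves most easily.
(CH₃)₂CH–OTf loses OTf⁻: pKₐ(CF₃SO₃H (triflic acid)) ≈ -14
(CH₃)₂CH–OClO₃ loses ClO₄⁻: pKₐ(HClO₄) ≈ -10
(CH₃)₂CH–OSO₃H loses HSO₄⁻: pKₐ(H₂SO₄) ≈ -3
(CH₃)₂CH–OC(O)CF₃ loses CF₃COO⁻: pKₐ(CF₃COOH) ≈ 0.2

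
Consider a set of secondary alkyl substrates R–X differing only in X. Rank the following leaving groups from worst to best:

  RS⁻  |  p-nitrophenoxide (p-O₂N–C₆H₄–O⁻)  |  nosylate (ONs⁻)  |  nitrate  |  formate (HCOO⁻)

nosylate (ONs⁻): pKₐ(p-O₂NC₆H₄SO₃H) ≈ -3.5
nitrate: pKₐ(HNO₃) ≈ -1.3
formate (HCOO⁻): pKₐ(HCOOH) ≈ 3.8
p-nitrophenoxide (p-O₂N–C₆H₄–O⁻): pKₐ(p-nitrophenol) ≈ 7.2
RS⁻: pKₐ(RSH (a thiol)) ≈ 10.5
Reversing gives the worst-to-best order requested.

RS⁻ < p-nitrophenoxide (p-O₂N–C₆H₄–O⁻) < formate (HCOO⁻) < nitrate < nosylate (ONs⁻)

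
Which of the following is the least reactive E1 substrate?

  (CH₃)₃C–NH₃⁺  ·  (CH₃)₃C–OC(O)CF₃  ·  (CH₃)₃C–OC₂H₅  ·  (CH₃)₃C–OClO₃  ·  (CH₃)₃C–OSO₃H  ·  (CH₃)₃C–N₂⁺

Identical carbon frameworks mean the comparison reduces to leaving-group quality.
Leaving-group ability tracks the stability of the departed species; conjugate-acid pKₐ is the usual yardstick (lower pKₐ → better LG).
(CH₃)₃C–N₂⁺ loses N₂: no meaningful conjugate acid; N₂ departs as an exceptionally stable neutral molecule
(CH₃)₃C–OClO₃ loses ClO₄⁻: pKₐ(HClO₄) ≈ -10
(CH₃)₃C–OSO₃H loses HSO₄⁻: pKₐ(H₂SO₄) ≈ -3
(CH₃)₃C–OC(O)CF₃ loses CF₃COO⁻: pKₐ(CF₃COOH) ≈ 0.2
(CH₃)₃C–NH₃⁺ loses NH₃: pKₐ(NH₄⁺) ≈ 9.2
(CH₃)₃C–OC₂H₅ loses CH₃CH₂O⁻: pKₐ(CH₃CH₂OH) ≈ 16

(CH₃)₃C–OC₂H₅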